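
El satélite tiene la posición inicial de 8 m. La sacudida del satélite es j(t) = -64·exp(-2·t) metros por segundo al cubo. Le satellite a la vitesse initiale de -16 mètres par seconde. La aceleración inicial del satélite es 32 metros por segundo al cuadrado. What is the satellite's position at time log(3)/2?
Starting from jerk j(t) = -64·exp(-2·t), we take 3 integrals. Finding the antiderivative of j(t) and using a(0) = 32: a(t) = 32·exp(-2·t). Taking ∫a(t)dt and applying v(0) = -16, we find v(t) = -16·exp(-2·t). The integral of velocity is position. Using x(0) = 8, we get x(t) = 8·exp(-2·t). Using x(t) = 8·exp(-2·t) and substituting t = log(3)/2, we find x = 8/3.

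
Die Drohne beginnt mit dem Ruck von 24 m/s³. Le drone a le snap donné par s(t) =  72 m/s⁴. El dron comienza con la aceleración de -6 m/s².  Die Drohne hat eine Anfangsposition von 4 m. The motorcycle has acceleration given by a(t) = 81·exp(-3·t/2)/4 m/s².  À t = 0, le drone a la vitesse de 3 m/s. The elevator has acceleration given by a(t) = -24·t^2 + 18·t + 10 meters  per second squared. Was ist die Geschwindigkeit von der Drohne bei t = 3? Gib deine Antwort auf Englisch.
To solve this, we need to take 3 integrals of our snap equation s(t) = 72. Integrating snap and using the initial condition j(0) = 24, we get j(t) = 72·t + 24. Finding the antiderivative of j(t) and using a(0) = -6: a(t) = 36·t^2 + 24·t - 6. The integral of acceleration, with v(0) = 3, gives velocity: v(t) = 12·t^3 + 12·t^2 - 6·t + 3. Using v(t) = 12·t^3 + 12·t^2 - 6·t + 3 and substituting t = 3, we find v = 417.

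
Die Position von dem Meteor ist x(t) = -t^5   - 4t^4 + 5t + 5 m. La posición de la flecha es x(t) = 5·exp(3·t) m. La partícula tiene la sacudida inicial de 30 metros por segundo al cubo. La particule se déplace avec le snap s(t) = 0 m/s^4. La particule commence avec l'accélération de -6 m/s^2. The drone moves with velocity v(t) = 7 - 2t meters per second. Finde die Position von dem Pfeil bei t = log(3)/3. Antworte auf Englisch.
From the given position equation x(t) = 5·exp(3·t), we substitute t = log(3)/3 to get x = 15.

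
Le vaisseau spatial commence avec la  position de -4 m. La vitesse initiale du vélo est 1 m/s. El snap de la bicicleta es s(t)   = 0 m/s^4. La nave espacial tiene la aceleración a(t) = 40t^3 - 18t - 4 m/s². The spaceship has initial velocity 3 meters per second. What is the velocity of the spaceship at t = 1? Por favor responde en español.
Necesitamos integrar nuestra ecuación de la aceleración a(t) = 40·t^3 - 18·t - 4 1 vez. Tomando ∫a(t)dt y aplicando v(0) = 3, encontramos v(t) = 10·t^4 - 9·t^2 - 4·t + 3. De la ecuación de la velocidad v(t) = 10·t^4 - 9·t^2 - 4·t + 3, sustituimos t = 1 para obtener v = 0.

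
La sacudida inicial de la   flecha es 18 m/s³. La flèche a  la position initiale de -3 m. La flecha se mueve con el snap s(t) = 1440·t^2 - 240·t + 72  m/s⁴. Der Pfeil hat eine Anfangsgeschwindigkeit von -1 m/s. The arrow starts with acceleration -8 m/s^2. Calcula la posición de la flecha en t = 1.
Para resolver esto, necesitamos tomar 4 antiderivadas de nuestra ecuación del snap s(t) = 1440·t^2 - 240·t + 72. La antiderivada del snap es la sacudida. Usando j(0) = 18, obtenemos j(t) = 480·t^3 - 120·t^2 + 72·t + 18. La antiderivada de la sacudida es la aceleración. Usando a(0) = -8, obtenemos a(t) = 120·t^4 - 40·t^3 + 36·t^2 + 18·t - 8. Integrando la aceleración y usando la condición inicial v(0) = -1, obtenemos v(t) = 24·t^5 - 10·t^4 + 12·t^3 + 9·t^2 - 8·t - 1. La integral de la velocidad es la posición. Usando x(0) = -3, obtenemos x(t) = 4·t^6 - 2·t^5 + 3·t^4 + 3·t^3 - 4·t^2 - t - 3. De la ecuación de la posición x(t) = 4·t^6 - 2·t^5 + 3·t^4 + 3·t^3 - 4·t^2 - t - 3, sustituimos t = 1 para obtener x = 0.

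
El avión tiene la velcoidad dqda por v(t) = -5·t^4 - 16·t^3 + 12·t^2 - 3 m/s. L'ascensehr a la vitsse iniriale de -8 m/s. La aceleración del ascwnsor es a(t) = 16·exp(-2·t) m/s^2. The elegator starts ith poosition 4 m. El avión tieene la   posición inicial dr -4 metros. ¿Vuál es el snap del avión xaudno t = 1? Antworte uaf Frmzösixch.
Pour résoudre ceci, nous devons prendre 3 dérivées de notre équation de la vitesse v(t) = -5·t^4 - 16·t^3 + 12·t^2 - 3. La dérivée de la vitesse donne l'accélération: a(t) = -20·t^3 - 48·t^2 + 24·t. En prenant d/dt de a(t), nous trouvons j(t) = -60·t^2 - 96·t + 24. En dérivant le jerk, nous obtenons le snap: s(t) = -120·t - 96. Nous avons le snap s(t) = -120·t - 96. En substituant t = 1: s(1) = -216.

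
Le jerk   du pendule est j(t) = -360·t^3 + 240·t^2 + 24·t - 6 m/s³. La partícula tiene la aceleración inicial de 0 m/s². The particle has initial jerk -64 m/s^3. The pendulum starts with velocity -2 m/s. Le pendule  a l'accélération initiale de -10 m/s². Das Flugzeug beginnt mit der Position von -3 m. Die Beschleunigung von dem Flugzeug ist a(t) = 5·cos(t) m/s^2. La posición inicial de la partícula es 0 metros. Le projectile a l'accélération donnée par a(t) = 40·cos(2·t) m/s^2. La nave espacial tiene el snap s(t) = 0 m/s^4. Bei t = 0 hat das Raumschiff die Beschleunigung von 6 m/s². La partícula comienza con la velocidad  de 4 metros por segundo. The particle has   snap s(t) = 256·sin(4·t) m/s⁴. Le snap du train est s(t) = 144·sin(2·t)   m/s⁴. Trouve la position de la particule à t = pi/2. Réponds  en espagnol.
Necesitamos integrar nuestra ecuación del snap s(t) = 256·sin(4·t) 4 veces. La integral del snap, con j(0) = -64, da la sacudida: j(t) = -64·cos(4·t). Integrando la sacudida y usando la condición inicial a(0) = 0, obtenemos a(t) = -16·sin(4·t). Integrando la aceleración y usando la condición inicial v(0) = 4, obtenemos v(t) = 4·cos(4·t). La integral de la velocidad es la posición. Usando x(0) = 0, obtenemos x(t) = sin(4·t). De la ecuación de la posición x(t) = sin(4·t), sustituimos t = pi/2 para obtener x = 0.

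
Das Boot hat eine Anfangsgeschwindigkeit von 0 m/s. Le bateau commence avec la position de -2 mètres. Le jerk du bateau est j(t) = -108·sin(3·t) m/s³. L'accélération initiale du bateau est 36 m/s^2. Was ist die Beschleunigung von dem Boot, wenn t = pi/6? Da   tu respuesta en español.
Debemos encontrar la integral de nuestra ecuación de la sacudida j(t) = -108·sin(3·t) 1 vez. La antiderivada de la sacudida es la aceleración. Usando a(0) = 36, obtenemos a(t) = 36·cos(3·t). De la ecuación de la aceleración a(t) = 36·cos(3·t), sustituimos t = pi/6 para obtener a = 0.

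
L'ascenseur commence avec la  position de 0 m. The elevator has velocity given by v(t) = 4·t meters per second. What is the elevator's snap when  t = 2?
To solve this, we need to take 3 derivatives of our velocity equation v(t) = 4·t. Taking d/dt of v(t), we find a(t) = 4. Differentiating acceleration, we get jerk: j(t) = 0. The derivative of jerk gives snap: s(t) = 0. Using s(t) = 0 and substituting t = 2, we find s = 0.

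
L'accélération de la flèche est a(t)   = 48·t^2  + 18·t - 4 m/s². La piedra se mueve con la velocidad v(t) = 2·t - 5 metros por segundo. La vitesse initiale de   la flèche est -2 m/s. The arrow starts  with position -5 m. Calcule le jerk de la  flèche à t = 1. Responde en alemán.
Wir müssen unsere Gleichung für die Beschleunigung a(t) = 48·t^2 + 18·t - 4 1-mal ableiten. Die Ableitung von der Beschleunigung ergibt den Ruck: j(t) = 96·t + 18. Aus der Gleichung für den Ruck j(t) = 96·t + 18, setzen wir t = 1 ein und erhalten j = 114.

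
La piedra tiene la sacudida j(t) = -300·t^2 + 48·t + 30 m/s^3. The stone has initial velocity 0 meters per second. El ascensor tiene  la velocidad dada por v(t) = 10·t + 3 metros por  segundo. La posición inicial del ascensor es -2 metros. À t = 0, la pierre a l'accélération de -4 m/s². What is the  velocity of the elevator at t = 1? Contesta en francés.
De l'équation de la vitesse v(t) = 10·t + 3, nous substituons t = 1 pour obtenir v = 13.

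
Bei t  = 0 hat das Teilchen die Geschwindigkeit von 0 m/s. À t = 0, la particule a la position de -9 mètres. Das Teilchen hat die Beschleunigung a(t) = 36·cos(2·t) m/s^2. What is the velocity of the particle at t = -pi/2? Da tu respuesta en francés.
Pour résoudre ceci, nous devons prendre 1 primitive de notre équation de l'accélération a(t) = 36·cos(2·t). En intégrant l'accélération et en utilisant la condition initiale v(0) = 0, nous obtenons v(t) = 18·sin(2·t). De l'équation de la vitesse v(t) = 18·sin(2·t), nous substituons t = -pi/2 pour obtenir v = 0.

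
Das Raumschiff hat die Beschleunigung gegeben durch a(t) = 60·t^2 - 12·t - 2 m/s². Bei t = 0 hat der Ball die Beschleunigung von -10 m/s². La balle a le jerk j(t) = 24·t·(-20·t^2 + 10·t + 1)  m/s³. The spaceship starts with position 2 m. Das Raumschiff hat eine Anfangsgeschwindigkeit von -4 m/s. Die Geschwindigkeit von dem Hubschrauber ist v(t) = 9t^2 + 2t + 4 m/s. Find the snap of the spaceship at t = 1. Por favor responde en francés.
Nous devons dériver notre équation de l'accélération a(t) = 60·t^2 - 12·t - 2 2 fois. La dérivée de l'accélération donne le jerk: j(t) = 120·t - 12. La dérivée du jerk donne le snap: s(t) = 120. En utilisant s(t) = 120 et en substituant t = 1, nous trouvons s = 120.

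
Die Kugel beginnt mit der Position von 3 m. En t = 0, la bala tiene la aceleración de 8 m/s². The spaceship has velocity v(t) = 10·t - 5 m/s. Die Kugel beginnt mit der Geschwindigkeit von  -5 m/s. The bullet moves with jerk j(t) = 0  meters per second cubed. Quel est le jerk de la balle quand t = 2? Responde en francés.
Nous avons le jerk j(t) = 0. En substituant t = 2: j(2) = 0.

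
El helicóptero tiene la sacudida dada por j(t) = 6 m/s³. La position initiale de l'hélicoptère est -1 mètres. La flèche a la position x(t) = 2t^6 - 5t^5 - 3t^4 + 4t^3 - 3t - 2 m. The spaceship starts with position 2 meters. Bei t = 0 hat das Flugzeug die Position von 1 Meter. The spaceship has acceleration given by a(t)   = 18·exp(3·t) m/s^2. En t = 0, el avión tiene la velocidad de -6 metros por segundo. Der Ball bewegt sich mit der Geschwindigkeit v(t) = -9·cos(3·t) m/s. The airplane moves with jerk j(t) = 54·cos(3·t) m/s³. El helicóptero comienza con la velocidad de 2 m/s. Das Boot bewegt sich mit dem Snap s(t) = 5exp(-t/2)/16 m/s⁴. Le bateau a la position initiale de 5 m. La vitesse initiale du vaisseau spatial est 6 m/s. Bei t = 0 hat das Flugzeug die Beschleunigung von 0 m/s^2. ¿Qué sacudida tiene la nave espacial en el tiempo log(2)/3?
Debemos derivar nuestra ecuación de la aceleración a(t) = 18·exp(3·t) 1 vez. Tomando d/dt de a(t), encontramos j(t) = 54·exp(3·t). De la ecuación de la sacudida j(t) = 54·exp(3·t), sustituimos t = log(2)/3 para obtener j = 108.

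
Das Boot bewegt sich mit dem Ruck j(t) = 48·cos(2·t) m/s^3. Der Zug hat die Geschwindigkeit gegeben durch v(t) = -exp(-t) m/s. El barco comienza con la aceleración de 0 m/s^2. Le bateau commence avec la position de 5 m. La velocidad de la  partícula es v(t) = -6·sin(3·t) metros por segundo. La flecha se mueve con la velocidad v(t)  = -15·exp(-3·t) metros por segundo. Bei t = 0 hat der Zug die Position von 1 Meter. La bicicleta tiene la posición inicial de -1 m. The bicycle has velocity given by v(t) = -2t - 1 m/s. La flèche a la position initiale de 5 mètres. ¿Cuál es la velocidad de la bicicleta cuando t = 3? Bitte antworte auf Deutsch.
Mit v(t) = -2·t - 1 und Einsetzen von t = 3, finden wir v = -7.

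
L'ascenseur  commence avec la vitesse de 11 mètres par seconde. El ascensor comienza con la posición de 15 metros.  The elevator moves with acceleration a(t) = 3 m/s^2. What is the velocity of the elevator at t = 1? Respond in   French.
En partant de l'accélération a(t) = 3, nous prenons 1 intégrale. En intégrant l'accélération et en utilisant la condition initiale v(0) = 11, nous obtenons v(t) = 3·t + 11. Nous avons la vitesse v(t) = 3·t + 11. En substituant t = 1: v(1) = 14.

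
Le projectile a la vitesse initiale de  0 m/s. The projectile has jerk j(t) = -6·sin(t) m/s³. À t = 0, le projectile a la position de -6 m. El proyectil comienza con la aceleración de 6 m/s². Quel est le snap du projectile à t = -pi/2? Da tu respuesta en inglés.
To solve this, we need to take 1 derivative of our jerk equation j(t) = -6·sin(t). Taking d/dt of j(t), we find s(t) = -6·cos(t). From the given snap equation s(t) = -6·cos(t), we substitute t = -pi/2 to get s = 0.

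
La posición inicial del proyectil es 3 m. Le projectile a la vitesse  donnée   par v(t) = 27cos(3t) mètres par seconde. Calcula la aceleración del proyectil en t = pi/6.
Partiendo de la velocidad v(t) = 27·cos(3·t), tomamos 1 derivada. Tomando d/dt de v(t), encontramos a(t) = -81·sin(3·t). Tenemos la aceleración a(t) = -81·sin(3·t). Sustituyendo t = pi/6: a(pi/6) = -81.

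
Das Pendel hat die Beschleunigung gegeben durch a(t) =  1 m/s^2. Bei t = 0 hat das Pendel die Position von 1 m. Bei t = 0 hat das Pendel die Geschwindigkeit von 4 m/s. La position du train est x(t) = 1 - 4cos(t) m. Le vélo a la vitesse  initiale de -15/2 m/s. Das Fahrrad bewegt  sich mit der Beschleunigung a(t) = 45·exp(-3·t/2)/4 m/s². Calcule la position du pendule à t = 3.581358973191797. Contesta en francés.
Pour résoudre ceci, nous devons prendre 2 primitives de notre équation de l'accélération a(t) = 1. La primitive de l'accélération est la vitesse. En utilisant v(0) = 4, nous obtenons v(t) = t + 4. L'intégrale de la vitesse, avec x(0) = 1, donne la position: x(t) = t^2/2 + 4·t + 1. De l'équation de la position x(t) = t^2/2 + 4·t + 1, nous substituons t = 3.581358973191797 pour obtenir x = 21.7385019401979.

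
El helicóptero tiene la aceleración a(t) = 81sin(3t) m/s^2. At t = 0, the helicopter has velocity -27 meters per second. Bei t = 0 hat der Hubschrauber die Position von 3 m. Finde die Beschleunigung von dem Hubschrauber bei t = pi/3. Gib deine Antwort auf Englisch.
We have acceleration a(t) = 81·sin(3·t). Substituting t = pi/3: a(pi/3) = 0.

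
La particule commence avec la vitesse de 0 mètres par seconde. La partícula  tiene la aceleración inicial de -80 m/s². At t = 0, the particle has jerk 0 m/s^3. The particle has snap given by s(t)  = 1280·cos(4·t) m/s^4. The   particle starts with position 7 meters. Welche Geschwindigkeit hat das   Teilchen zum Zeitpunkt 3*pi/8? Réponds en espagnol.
Partiendo del snap s(t) = 1280·cos(4·t), tomamos 3 integrales. Integrando el snap y usando la condición inicial j(0) = 0, obtenemos j(t) = 320·sin(4·t). La integral de la sacudida es la aceleración. Usando a(0) = -80, obtenemos a(t) = -80·cos(4·t). La antiderivada de la aceleración, con v(0) = 0, da la velocidad: v(t) = -20·sin(4·t). De la ecuación de la velocidad v(t) = -20·sin(4·t), sustituimos t = 3*pi/8 para obtener v = 20.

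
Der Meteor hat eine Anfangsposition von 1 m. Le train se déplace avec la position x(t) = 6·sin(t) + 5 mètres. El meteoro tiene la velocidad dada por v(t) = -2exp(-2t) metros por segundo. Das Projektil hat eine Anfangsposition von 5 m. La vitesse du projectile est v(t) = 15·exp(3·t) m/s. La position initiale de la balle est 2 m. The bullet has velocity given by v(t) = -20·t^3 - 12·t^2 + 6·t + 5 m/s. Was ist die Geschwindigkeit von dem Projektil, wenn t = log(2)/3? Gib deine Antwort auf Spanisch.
Usando v(t) = 15·exp(3·t) y sustituyendo t = log(2)/3, encontramos v = 30.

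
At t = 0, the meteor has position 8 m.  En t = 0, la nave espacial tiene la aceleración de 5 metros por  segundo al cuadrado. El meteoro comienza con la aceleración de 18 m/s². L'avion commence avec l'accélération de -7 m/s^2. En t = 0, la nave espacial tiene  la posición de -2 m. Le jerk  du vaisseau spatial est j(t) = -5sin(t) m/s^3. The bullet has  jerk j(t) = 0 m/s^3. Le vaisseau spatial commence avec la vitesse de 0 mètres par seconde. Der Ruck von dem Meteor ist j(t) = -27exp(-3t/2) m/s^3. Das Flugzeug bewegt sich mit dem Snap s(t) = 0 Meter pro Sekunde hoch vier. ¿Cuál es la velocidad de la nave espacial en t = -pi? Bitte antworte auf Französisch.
En partant du jerk j(t) = -5·sin(t), nous prenons 2 intégrales. En intégrant le jerk et en utilisant la condition initiale a(0) = 5, nous obtenons a(t) = 5·cos(t). En prenant ∫a(t)dt et en appliquant v(0) = 0, nous trouvons v(t) = 5·sin(t). De l'équation de la vitesse v(t) = 5·sin(t), nous substituons t = -pi pour obtenir v = 0.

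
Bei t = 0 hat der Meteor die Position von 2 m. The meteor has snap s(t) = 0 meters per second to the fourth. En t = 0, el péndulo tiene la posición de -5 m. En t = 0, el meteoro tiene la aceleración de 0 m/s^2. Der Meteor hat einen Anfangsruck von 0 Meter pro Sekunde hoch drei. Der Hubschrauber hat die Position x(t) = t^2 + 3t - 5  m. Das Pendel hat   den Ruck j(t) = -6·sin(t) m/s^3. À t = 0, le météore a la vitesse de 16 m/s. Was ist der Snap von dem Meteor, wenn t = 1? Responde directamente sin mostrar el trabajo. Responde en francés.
La réponse est 0.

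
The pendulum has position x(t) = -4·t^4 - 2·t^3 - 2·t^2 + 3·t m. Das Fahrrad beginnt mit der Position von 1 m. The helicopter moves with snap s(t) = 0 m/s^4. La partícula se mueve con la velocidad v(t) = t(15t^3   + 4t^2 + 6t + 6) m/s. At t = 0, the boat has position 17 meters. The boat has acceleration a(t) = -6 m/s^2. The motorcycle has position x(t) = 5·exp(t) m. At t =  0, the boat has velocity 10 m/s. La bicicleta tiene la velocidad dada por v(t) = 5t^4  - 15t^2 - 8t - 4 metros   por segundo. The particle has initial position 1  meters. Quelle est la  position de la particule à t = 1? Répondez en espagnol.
Debemos encontrar la antiderivada de nuestra ecuación de la velocidad v(t) = t·(15·t^3 + 4·t^2 + 6·t + 6) 1 vez. Tomando ∫v(t)dt y aplicando x(0) = 1, encontramos x(t) = 3·t^5 + t^4 + 2·t^3 + 3·t^2 + 1. Usando x(t) = 3·t^5 + t^4 + 2·t^3 + 3·t^2 + 1 y sustituyendo t = 1, encontramos x = 10.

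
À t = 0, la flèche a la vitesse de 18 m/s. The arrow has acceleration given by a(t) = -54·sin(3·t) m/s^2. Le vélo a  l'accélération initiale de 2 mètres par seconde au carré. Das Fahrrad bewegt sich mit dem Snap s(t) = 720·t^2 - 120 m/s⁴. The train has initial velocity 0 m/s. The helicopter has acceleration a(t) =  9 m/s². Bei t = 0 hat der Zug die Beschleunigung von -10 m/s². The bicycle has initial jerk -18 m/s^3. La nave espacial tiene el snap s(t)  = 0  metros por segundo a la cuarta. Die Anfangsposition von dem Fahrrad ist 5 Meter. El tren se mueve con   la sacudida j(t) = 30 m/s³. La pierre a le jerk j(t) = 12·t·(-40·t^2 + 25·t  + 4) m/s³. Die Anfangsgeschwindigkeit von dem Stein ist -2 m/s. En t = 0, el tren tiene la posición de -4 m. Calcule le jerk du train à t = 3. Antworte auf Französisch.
Nous avons le jerk j(t) = 30. En substituant t = 3: j(3) = 30.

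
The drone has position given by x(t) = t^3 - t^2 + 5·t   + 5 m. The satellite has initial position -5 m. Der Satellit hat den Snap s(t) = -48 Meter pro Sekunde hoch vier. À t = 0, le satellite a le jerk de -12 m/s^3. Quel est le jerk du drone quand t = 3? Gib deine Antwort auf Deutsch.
Um dies zu lösen, müssen wir 3 Ableitungen unserer Gleichung für die Position x(t) = t^3 - t^2 + 5·t + 5 nehmen. Durch Ableiten von der Position erhalten wir die Geschwindigkeit: v(t) = 3·t^2 - 2·t + 5. Mit d/dt von v(t) finden wir a(t) = 6·t - 2. Durch Ableiten von der Beschleunigung erhalten wir den Ruck: j(t) = 6. Wir haben den Ruck j(t) = 6. Durch Einsetzen von t = 3: j(3) = 6.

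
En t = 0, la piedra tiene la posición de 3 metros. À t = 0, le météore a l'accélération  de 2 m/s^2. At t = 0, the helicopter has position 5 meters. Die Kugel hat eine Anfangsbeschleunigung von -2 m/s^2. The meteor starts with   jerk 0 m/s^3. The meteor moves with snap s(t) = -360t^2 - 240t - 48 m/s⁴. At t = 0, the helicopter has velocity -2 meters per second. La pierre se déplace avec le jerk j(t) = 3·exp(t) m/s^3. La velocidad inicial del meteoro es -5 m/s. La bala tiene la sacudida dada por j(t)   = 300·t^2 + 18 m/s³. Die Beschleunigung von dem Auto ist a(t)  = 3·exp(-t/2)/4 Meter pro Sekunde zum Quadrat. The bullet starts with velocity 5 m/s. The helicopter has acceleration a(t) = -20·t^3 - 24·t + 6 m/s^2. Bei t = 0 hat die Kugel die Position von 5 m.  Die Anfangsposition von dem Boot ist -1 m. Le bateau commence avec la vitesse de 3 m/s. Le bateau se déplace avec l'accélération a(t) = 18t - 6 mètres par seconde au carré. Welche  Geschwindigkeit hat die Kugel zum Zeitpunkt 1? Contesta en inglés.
Starting from jerk j(t) = 300·t^2 + 18, we take 2 antiderivatives. Taking ∫j(t)dt and applying a(0) = -2, we find a(t) = 100·t^3 + 18·t - 2. Integrating acceleration and using the initial condition v(0) = 5, we get v(t) = 25·t^4 + 9·t^2 - 2·t + 5. From the given velocity equation v(t) = 25·t^4 + 9·t^2 - 2·t + 5, we substitute t = 1 to get v = 37.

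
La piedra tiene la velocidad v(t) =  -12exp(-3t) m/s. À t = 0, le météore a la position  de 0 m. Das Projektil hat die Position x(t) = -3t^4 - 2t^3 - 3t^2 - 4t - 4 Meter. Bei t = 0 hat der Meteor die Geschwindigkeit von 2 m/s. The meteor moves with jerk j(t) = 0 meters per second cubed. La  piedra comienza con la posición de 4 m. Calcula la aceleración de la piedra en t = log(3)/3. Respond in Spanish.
Debemos derivar nuestra ecuación de la velocidad v(t) = -12·exp(-3·t) 1 vez. Tomando d/dt de v(t), encontramos a(t) = 36·exp(-3·t). Usando a(t) = 36·exp(-3·t) y sustituyendo t = log(3)/3, encontramos a = 12.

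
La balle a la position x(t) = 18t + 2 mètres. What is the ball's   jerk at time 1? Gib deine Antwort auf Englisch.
To solve this, we need to take 3 derivatives of our position equation x(t) = 18·t + 2. Taking d/dt of x(t), we find v(t) = 18. Differentiating velocity, we get acceleration: a(t) = 0. Taking d/dt of a(t), we find j(t) = 0. From the given jerk equation j(t) = 0, we substitute t = 1 to get j = 0.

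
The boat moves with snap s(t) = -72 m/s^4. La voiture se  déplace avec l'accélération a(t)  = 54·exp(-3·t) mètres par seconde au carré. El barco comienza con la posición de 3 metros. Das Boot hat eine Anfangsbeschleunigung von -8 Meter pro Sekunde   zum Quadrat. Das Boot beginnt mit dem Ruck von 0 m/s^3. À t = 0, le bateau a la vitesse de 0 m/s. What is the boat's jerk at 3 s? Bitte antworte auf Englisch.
To solve this, we need to take 1 integral of our snap equation s(t) = -72. The antiderivative of snap is jerk. Using j(0) = 0, we get j(t) = -72·t. We have jerk j(t) = -72·t. Substituting t = 3: j(3) = -216.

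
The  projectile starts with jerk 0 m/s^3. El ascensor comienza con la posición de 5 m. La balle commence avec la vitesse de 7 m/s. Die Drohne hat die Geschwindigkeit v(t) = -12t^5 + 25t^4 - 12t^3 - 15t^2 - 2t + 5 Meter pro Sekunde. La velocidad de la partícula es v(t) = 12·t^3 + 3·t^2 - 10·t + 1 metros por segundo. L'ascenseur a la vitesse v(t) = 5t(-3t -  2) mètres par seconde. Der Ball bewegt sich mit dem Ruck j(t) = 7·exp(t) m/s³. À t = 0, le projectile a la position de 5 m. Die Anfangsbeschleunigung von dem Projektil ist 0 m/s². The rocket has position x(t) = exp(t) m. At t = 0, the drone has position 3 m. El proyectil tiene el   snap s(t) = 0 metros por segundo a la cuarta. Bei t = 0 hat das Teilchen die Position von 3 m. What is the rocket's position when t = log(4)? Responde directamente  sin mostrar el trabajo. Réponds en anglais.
The position at t = log(4) is x = 4.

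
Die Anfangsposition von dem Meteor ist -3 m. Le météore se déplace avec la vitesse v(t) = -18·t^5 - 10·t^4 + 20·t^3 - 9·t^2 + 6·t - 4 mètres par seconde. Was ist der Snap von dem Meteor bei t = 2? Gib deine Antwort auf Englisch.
Starting from velocity v(t) = -18·t^5 - 10·t^4 + 20·t^3 - 9·t^2 + 6·t - 4, we take 3 derivatives. Taking d/dt of v(t), we find a(t) = -90·t^4 - 40·t^3 + 60·t^2 - 18·t + 6. The derivative of acceleration gives jerk: j(t) = -360·t^3 - 120·t^2 + 120·t - 18. Differentiating jerk, we get snap: s(t) = -1080·t^2 - 240·t + 120. We have snap s(t) = -1080·t^2 - 240·t + 120. Substituting t = 2: s(2) = -4680.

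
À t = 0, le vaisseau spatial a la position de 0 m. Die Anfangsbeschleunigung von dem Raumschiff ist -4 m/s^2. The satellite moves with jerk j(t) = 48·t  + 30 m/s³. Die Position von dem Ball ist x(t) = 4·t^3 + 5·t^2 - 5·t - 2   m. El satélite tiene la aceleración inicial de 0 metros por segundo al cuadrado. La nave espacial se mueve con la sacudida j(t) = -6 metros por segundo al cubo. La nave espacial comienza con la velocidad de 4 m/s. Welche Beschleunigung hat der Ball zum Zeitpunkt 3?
Ausgehend von der Position x(t) = 4·t^3 + 5·t^2 - 5·t - 2, nehmen wir 2 Ableitungen. Mit d/dt von x(t) finden wir v(t) = 12·t^2 + 10·t - 5. Mit d/dt von v(t) finden wir a(t) = 24·t + 10. Mit a(t) = 24·t + 10 und Einsetzen von t = 3, finden wir a = 82.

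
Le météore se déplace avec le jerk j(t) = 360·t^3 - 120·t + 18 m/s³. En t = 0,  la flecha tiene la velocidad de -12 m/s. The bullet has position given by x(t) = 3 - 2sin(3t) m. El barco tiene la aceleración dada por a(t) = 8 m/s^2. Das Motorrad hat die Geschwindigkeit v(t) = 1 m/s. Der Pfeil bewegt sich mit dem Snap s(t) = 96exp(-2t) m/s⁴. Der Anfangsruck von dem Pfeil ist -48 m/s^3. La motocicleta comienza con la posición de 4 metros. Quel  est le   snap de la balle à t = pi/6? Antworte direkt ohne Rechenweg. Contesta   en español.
La respuesta es -162.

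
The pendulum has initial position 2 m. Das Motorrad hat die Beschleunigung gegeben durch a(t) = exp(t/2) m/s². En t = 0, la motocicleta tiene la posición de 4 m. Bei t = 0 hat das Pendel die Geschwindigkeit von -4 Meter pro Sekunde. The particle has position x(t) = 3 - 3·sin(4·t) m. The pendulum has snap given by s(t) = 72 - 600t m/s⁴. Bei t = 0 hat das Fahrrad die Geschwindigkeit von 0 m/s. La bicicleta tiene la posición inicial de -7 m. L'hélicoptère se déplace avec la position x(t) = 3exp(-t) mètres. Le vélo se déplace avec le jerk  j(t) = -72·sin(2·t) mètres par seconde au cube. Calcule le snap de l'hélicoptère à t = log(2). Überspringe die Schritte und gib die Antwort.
La réponse est 3/2.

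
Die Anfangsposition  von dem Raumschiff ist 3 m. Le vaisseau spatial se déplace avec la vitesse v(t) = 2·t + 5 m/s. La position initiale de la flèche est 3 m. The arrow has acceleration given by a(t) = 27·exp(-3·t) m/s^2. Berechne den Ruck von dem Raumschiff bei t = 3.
Ausgehend von der Geschwindigkeit v(t) = 2·t + 5, nehmen wir 2 Ableitungen. Die Ableitung von der Geschwindigkeit ergibt die Beschleunigung: a(t) = 2. Mit d/dt von a(t) finden wir j(t) = 0. Wir haben den Ruck j(t) = 0. Durch Einsetzen von t = 3: j(3) = 0.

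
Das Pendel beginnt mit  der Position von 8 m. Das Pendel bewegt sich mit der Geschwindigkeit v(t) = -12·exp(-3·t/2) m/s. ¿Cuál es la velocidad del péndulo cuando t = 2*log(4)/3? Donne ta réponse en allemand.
Mit v(t) = -12·exp(-3·t/2) und Einsetzen von t = 2*log(4)/3, finden wir v = -3.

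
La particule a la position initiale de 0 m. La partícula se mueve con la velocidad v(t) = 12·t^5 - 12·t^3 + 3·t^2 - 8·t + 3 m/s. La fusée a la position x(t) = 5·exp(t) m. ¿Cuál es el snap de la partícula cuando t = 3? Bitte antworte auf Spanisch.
Para resolver esto, necesitamos tomar 3 derivadas de nuestra ecuación de la velocidad v(t) = 12·t^5 - 12·t^3 + 3·t^2 - 8·t + 3. La derivada de la velocidad da la aceleración: a(t) = 60·t^4 - 36·t^2 + 6·t - 8. La derivada de la aceleración da la sacudida: j(t) = 240·t^3 - 72·t + 6. Tomando d/dt de j(t), encontramos s(t) = 720·t^2 - 72. De la ecuación del snap s(t) = 720·t^2 - 72, sustituimos t = 3 para obtener s = 6408.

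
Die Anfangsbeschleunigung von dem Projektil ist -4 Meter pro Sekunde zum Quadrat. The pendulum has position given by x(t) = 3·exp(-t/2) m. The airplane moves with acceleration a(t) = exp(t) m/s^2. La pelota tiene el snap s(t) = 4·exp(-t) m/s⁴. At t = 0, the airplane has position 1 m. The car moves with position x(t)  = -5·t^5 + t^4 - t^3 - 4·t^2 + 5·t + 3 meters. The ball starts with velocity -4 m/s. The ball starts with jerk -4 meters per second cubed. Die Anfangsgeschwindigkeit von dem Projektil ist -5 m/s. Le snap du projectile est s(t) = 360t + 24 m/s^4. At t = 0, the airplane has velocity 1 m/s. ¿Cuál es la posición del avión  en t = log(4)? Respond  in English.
To find the answer, we compute 2 integrals of a(t) = exp(t). Taking ∫a(t)dt and applying v(0) = 1, we find v(t) = exp(t). Integrating velocity and using the initial condition x(0) = 1, we get x(t) = exp(t). Using x(t) = exp(t) and substituting t = log(4), we find x = 4.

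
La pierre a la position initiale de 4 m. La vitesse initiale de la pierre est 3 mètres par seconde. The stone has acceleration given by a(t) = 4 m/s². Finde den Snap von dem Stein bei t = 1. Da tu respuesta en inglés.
To solve this, we need to take 2 derivatives of our acceleration equation a(t) = 4. Differentiating acceleration, we get jerk: j(t) = 0. Differentiating jerk, we get snap: s(t) = 0. Using s(t) = 0 and substituting t = 1, we find s = 0.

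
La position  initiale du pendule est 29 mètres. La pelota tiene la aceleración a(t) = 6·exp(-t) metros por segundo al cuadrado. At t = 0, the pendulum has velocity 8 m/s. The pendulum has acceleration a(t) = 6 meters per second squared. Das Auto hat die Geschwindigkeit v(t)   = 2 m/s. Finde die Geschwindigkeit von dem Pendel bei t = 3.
Ausgehend von der Beschleunigung a(t) = 6, nehmen wir 1 Stammfunktion. Durch Integration von der Beschleunigung und Verwendung der Anfangsbedingung v(0) = 8, erhalten wir v(t) = 6·t + 8. Mit v(t) = 6·t + 8 und Einsetzen von t = 3, finden wir v = 26.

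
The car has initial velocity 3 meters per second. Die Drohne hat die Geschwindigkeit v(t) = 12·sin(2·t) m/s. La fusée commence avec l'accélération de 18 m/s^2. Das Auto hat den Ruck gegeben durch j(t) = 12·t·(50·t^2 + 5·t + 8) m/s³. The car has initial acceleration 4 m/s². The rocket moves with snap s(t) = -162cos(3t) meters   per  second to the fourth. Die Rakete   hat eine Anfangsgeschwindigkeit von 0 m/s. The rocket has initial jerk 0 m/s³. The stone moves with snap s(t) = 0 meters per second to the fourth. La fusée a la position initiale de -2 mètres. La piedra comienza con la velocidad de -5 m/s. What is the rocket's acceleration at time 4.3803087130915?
To find the answer, we compute 2 antiderivatives of s(t) = -162·cos(3·t). The antiderivative of snap is jerk. Using j(0) = 0, we get j(t) = -54·sin(3·t). The integral of jerk, with a(0) = 18, gives acceleration: a(t) = 18·cos(3·t). Using a(t) = 18·cos(3·t) and substituting t = 4.3803087130915, we find a = 15.1098109295889.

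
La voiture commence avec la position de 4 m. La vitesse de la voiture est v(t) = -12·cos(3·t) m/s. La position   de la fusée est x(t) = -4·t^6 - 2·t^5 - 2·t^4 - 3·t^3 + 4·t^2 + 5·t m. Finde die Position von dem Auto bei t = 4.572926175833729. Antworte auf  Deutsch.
Wir müssen die Stammfunktion unserer Gleichung für die Geschwindigkeit v(t) = -12·cos(3·t) 1-mal finden. Durch Integration von der Geschwindigkeit und Verwendung der Anfangsbedingung x(0) = 4, erhalten wir x(t) = 4 - 4·sin(3·t). Aus der Gleichung für die Position x(t) = 4 - 4·sin(3·t), setzen wir t = 4.572926175833729 ein und erhalten x = 0.345020418139849.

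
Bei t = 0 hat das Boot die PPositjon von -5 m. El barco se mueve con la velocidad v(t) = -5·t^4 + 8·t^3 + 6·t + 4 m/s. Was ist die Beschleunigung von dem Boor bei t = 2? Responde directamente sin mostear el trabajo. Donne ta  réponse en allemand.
Bei t = 2, a = -58.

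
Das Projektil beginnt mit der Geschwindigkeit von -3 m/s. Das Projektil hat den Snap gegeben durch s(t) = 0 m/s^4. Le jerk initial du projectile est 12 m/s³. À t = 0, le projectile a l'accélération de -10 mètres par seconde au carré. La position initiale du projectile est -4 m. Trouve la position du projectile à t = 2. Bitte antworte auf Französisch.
Nous devons trouver l'intégrale de notre équation du snap s(t) = 0 4 fois. L'intégrale du snap est le jerk. En utilisant j(0) = 12, nous obtenons j(t) = 12. En intégrant le jerk et en utilisant la condition initiale a(0) = -10, nous obtenons a(t) = 12·t - 10. En intégrant l'accélération et en utilisant la condition initiale v(0) = -3, nous obtenons v(t) = 6·t^2 - 10·t - 3. En intégrant la vitesse et en utilisant la condition initiale x(0) = -4, nous obtenons x(t) = 2·t^3 - 5·t^2 - 3·t - 4. Nous avons la position x(t) = 2·t^3 - 5·t^2 - 3·t - 4. En substituant t = 2: x(2) = -14.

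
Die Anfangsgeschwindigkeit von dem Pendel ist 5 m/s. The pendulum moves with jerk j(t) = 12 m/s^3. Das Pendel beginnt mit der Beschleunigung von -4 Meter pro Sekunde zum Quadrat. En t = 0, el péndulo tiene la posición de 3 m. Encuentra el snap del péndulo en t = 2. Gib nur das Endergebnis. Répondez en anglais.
s(2) = 0.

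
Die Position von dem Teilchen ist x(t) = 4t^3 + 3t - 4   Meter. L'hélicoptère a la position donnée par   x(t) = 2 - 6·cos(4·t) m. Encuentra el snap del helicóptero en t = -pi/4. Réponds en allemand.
Wir müssen unsere Gleichung für die Position x(t) = 2 - 6·cos(4·t) 4-mal ableiten. Die Ableitung von der Position ergibt die Geschwindigkeit: v(t) = 24·sin(4·t). Mit d/dt von v(t) finden wir a(t) = 96·cos(4·t). Die Ableitung von der Beschleunigung ergibt den Ruck: j(t) = -384·sin(4·t). Durch Ableiten von dem Ruck erhalten wir den Snap: s(t) = -1536·cos(4·t). Wir haben den Snap s(t) = -1536·cos(4·t). Durch Einsetzen von t = -pi/4: s(-pi/4) = 1536.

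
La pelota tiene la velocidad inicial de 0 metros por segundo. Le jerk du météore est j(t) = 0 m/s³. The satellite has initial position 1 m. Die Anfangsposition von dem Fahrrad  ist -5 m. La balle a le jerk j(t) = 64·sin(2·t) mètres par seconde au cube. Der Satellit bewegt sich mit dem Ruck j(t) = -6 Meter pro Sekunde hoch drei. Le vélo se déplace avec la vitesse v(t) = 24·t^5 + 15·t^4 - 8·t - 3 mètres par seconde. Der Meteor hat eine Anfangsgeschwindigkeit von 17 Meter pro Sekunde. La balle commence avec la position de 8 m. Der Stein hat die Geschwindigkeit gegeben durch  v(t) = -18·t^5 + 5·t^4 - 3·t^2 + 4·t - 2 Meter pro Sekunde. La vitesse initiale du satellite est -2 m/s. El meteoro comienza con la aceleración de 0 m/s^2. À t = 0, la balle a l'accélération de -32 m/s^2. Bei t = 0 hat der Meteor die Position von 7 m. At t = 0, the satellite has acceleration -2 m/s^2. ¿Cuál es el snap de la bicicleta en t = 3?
Debemos derivar nuestra ecuación de la velocidad v(t) = 24·t^5 + 15·t^4 - 8·t - 3 3 veces. Tomando d/dt de v(t), encontramos a(t) = 120·t^4 + 60·t^3 - 8. Tomando d/dt de a(t), encontramos j(t) = 480·t^3 + 180·t^2. La derivada de la sacudida da el snap: s(t) = 1440·t^2 + 360·t. Tenemos el snap s(t) = 1440·t^2 + 360·t. Sustituyendo t = 3: s(3) = 14040.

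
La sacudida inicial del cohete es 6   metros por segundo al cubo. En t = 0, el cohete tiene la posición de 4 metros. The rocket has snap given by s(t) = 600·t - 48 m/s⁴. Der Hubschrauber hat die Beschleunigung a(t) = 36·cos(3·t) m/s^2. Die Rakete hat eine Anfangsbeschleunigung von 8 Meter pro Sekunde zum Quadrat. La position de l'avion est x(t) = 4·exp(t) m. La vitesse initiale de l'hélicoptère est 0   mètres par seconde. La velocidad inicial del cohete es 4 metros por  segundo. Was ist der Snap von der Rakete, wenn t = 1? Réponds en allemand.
Wir haben den Snap s(t) = 600·t - 48. Durch Einsetzen von t = 1: s(1) = 552.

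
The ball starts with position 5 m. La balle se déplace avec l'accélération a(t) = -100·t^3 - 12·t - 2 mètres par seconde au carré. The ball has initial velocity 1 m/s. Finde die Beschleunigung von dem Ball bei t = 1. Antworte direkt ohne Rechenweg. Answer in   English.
At t = 1, a = -114.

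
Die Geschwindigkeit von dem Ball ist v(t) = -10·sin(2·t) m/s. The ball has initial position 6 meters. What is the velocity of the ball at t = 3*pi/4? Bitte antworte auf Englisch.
Using v(t) = -10·sin(2·t) and substituting t = 3*pi/4, we find v = 10.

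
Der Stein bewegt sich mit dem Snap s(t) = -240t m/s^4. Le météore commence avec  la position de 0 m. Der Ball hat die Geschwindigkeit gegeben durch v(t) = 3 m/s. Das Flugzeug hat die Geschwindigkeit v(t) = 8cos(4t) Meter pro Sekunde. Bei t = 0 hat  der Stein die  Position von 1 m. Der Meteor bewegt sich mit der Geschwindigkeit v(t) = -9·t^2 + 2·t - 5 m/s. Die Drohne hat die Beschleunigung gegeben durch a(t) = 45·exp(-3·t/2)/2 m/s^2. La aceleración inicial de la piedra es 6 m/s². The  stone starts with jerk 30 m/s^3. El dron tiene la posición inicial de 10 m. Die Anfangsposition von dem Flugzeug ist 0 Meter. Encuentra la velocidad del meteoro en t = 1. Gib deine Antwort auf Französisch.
En utilisant v(t) = -9·t^2 + 2·t - 5 et en substituant t = 1, nous trouvons v = -12.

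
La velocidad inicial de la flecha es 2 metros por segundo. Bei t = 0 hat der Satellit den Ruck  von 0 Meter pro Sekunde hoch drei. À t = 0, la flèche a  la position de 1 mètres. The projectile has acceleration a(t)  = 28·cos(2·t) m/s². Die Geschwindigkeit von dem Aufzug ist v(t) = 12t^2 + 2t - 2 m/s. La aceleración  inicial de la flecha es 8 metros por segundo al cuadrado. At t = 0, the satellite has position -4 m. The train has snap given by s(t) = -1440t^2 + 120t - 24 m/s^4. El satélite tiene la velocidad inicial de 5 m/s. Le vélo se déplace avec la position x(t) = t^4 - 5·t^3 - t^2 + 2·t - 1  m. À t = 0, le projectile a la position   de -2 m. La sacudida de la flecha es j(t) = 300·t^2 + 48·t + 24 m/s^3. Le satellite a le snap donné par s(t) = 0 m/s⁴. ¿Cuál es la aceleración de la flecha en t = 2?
Partiendo de la sacudida j(t) = 300·t^2 + 48·t + 24, tomamos 1 integral. La integral de la sacudida es la aceleración. Usando a(0) = 8, obtenemos a(t) = 100·t^3 + 24·t^2 + 24·t + 8. De la ecuación de la aceleración a(t) = 100·t^3 + 24·t^2 + 24·t + 8, sustituimos t = 2 para obtener a = 952.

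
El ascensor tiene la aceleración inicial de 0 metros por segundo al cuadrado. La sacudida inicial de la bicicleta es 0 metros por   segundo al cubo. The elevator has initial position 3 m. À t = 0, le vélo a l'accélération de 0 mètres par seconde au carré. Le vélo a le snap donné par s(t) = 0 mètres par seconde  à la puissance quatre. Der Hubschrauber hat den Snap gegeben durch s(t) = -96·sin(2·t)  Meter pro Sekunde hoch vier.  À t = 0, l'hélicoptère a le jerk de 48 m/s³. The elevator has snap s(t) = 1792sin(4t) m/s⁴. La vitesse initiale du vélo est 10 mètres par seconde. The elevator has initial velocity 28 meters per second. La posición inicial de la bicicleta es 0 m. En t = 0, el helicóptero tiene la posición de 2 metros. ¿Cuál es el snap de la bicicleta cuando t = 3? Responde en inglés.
From the given snap equation s(t) = 0, we substitute t = 3 to get s = 0.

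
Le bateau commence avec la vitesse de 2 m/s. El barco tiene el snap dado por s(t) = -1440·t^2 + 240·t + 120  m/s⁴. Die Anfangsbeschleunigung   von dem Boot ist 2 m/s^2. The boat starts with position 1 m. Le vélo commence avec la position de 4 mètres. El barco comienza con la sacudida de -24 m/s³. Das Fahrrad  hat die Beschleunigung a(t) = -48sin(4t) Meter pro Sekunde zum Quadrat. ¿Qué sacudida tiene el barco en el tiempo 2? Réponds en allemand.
Um dies zu lösen, müssen wir 1 Integral unserer Gleichung für den Snap s(t) = -1440·t^2 + 240·t + 120 finden. Die Stammfunktion von dem Snap ist der Ruck. Mit j(0) = -24 erhalten wir j(t) = -480·t^3 + 120·t^2 + 120·t - 24. Mit j(t) = -480·t^3 + 120·t^2 + 120·t - 24 und Einsetzen von t = 2, finden wir j = -3144.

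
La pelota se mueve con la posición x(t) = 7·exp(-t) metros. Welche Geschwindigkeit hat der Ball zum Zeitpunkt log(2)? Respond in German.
Um dies zu lösen, müssen wir 1 Ableitung unserer Gleichung für die Position x(t) = 7·exp(-t) nehmen. Die Ableitung von der Position ergibt die Geschwindigkeit: v(t) = -7·exp(-t). Mit v(t) = -7·exp(-t) und Einsetzen von t = log(2), finden wir v = -7/2.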